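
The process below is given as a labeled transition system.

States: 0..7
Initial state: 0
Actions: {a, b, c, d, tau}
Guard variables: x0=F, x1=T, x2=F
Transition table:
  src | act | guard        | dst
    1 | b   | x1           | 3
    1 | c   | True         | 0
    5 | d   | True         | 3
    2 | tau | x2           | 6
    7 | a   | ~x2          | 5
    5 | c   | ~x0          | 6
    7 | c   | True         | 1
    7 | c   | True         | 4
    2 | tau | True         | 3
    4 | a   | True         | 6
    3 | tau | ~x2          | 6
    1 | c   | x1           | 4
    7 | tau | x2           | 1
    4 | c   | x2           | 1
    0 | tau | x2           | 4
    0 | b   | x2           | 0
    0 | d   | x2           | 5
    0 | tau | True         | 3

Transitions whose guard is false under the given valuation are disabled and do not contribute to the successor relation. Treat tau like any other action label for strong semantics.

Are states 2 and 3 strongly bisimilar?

Answer: NOT BISIMILAR

Trace:
Compute ~ classes (split until stable):
  P[0] = {{0,1,2,3,4,5,6,7}}
  P[1] = {{0,2,3},{1},{4},{5},{6},{7}}
  P[2] = {{0,2},{1},{3},{4},{5},{6},{7}}
stable after 3 split(s): 7 block(s)
2∈{0,2}, 3∈{3}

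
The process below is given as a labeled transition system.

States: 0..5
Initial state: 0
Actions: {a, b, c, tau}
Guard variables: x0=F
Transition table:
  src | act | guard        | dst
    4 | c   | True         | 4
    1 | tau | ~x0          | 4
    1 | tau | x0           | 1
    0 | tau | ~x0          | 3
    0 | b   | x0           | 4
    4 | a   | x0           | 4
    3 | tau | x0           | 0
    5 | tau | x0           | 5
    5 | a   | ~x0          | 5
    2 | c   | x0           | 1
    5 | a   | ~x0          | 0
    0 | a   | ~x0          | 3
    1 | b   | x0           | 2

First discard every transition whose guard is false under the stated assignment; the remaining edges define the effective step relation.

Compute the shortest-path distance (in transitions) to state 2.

Answer: UNREACHABLE

Working:
Layered search for 2:
  depth 0: {0}
  depth 1: {3}
2 never appears.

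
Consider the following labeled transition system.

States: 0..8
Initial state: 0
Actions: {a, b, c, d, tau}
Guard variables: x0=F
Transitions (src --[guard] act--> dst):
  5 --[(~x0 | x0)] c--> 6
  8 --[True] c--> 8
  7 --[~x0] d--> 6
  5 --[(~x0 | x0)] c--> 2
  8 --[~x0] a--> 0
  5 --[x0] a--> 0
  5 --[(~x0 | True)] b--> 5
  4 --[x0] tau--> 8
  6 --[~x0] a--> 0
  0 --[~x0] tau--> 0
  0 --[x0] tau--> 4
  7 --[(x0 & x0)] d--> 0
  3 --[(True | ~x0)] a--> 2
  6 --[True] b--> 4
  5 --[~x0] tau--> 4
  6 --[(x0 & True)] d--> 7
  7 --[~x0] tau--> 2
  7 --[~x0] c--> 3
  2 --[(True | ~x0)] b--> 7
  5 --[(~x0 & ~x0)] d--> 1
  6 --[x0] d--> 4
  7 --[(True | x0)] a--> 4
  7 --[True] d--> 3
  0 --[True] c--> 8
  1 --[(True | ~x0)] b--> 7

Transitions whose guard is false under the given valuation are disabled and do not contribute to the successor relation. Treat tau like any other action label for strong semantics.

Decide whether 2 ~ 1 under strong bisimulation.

Refine partition for ~:
  π0 = {{0,1,2,3,4,5,6,7,8}}
  π1 = {{0},{1,2},{3},{4},{5},{6},{7},{8}}
8 equivalence class(es) (converged in 2)
class of 2: {1,2}; class of 1: {1,2}

Answer: BISIMILAR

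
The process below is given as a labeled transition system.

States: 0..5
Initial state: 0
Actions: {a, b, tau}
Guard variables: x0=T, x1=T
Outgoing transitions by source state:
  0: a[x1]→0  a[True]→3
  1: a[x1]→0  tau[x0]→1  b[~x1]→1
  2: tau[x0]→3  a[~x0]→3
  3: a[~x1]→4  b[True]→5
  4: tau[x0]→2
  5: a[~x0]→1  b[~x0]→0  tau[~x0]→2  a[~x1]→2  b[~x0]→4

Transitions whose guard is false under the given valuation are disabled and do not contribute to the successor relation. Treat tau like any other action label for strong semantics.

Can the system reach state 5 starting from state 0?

Answer: REACHABLE

Trace:
7 transition(s) survive guard evaluation.
L0 = {0}
L1 = {3}  cumulative {0,3}
L2 = {5}  cumulative {0,3,5}
R = {0,3,5}
witness 5: a·b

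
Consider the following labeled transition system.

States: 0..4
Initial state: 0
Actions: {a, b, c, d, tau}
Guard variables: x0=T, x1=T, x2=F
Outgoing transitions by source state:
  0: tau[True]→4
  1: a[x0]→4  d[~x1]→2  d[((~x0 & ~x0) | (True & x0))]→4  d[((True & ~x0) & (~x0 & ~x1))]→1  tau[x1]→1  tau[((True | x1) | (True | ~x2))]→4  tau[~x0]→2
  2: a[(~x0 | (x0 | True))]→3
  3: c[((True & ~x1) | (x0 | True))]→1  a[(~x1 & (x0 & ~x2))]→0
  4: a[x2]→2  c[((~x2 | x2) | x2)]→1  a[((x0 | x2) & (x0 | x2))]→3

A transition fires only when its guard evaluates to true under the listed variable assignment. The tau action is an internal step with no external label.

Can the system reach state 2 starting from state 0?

After dropping false guards: 9 live edges.
Layer 0: {0}
Layer 1: {4}  now seen {0,4}
Layer 2: {1,3}  now seen {0,1,3,4}
Reachable = {0,1,3,4}

Answer: UNREACHABLE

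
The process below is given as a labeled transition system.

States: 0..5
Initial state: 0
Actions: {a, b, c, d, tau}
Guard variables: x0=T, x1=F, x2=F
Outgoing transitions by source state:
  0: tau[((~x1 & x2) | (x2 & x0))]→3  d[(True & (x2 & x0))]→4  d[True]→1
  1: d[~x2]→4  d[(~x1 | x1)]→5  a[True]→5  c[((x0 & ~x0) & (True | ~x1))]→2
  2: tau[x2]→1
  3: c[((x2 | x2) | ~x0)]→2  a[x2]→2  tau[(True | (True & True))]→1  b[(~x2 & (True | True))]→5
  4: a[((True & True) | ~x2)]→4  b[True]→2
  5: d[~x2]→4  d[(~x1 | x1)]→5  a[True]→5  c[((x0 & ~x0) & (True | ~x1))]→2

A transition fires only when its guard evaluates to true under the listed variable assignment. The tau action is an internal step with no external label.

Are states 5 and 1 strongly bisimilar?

Compute ~ classes (split until stable):
  round 0: {{0,1,2,3,4,5}}
  round 1: {{0},{1,5},{2},{3},{4}}
Fixed point at round 2; 5 class(es).
5∈{1,5}, 1∈{1,5}

Answer: BISIMILAR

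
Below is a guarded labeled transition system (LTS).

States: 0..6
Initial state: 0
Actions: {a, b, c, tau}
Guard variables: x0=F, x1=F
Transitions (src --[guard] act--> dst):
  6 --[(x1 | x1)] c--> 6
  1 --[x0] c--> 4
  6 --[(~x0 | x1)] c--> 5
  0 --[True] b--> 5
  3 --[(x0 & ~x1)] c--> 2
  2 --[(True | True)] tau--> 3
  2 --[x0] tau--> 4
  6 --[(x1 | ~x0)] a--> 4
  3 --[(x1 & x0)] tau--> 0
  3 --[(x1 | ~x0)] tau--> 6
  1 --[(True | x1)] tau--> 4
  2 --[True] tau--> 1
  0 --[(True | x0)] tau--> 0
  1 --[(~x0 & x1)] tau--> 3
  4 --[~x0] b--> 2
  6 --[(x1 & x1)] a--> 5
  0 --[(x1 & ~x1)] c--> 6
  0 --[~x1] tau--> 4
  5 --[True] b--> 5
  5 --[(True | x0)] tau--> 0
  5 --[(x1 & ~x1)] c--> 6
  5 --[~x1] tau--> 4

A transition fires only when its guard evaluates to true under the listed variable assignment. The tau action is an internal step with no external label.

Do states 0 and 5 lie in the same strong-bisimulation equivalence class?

Bisimulation quotient by refinement:
  round 0: {{0,1,2,3,4,5,6}}
  round 1: {{0,5},{1,2,3},{4},{6}}
  round 2: {{0,5},{1},{2},{3},{4},{6}}
Fixed point at round 3; 6 class(es).
class of 0: {0,5}; class of 5: {0,5}

Answer: BISIMILAR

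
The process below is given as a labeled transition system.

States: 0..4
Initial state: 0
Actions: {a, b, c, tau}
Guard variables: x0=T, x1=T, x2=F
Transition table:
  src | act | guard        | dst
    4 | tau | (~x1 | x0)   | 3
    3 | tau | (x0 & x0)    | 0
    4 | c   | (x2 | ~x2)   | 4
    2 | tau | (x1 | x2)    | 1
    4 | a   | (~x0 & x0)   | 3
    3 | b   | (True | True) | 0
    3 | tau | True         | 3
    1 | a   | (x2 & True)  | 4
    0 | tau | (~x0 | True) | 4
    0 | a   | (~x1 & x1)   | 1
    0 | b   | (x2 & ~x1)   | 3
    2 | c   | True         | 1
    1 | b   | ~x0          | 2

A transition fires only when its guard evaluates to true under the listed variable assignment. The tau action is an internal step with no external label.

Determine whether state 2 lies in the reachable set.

Answer: UNREACHABLE

Analysis:
After dropping false guards: 8 live edges.
Layer 0: {0}
Layer 1: {4}  now seen {0,4}
Layer 2: {3}  now seen {0,3,4}
R = {0,3,4}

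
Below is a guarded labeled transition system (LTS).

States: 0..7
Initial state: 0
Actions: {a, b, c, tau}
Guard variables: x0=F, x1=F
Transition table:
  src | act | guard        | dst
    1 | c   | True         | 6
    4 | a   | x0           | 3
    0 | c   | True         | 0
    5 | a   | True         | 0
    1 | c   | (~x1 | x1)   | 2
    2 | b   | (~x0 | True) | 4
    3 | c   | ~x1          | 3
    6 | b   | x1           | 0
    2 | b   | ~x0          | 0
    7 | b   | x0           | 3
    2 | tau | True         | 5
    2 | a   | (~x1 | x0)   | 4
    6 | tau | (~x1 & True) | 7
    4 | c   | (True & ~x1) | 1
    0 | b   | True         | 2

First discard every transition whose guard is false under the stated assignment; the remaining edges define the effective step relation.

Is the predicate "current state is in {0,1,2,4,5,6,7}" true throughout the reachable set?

Answer: INVARIANT HOLDS

Trace:
Inv-set: {0,1,2,4,5,6,7}
R = {0,1,2,4,5,6,7}
  0: safe
  1: safe
  2: safe
  4: safe
  5: safe
  6: safe
  7: safe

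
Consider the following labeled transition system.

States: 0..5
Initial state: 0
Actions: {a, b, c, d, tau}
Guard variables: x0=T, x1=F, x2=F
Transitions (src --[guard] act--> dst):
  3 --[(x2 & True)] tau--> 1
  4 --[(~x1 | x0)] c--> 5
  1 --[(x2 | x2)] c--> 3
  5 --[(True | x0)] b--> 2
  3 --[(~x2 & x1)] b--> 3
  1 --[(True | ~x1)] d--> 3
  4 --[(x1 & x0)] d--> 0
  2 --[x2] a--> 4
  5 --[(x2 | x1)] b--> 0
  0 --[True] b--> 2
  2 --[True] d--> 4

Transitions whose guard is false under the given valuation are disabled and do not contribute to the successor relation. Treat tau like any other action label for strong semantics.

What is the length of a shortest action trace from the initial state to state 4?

Layered search for 4:
  L0 = {0}
  L1 = {2}
  L2 = {4}
depth(4)=2, e.g. b·d

Answer: 2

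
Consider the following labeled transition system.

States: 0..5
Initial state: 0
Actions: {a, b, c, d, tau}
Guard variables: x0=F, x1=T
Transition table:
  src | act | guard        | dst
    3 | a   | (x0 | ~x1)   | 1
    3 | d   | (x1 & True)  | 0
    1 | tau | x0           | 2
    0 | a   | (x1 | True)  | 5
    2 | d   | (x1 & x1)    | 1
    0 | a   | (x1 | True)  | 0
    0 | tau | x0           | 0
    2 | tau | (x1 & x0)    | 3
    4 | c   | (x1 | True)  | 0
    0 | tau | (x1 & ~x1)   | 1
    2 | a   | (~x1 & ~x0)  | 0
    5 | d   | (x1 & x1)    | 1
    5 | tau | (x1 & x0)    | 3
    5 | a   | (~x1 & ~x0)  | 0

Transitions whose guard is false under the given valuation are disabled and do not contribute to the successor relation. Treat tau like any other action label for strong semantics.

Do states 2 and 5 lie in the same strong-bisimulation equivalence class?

Answer: BISIMILAR

Trace:
Bisimulation quotient by refinement:
  π0 = {{0,1,2,3,4,5}}
  π1 = {{0},{1},{2,3,5},{4}}
  π2 = {{0},{1},{2,5},{3},{4}}
stable after 3 split(s): 5 block(s)
2∈{2,5}, 5∈{2,5}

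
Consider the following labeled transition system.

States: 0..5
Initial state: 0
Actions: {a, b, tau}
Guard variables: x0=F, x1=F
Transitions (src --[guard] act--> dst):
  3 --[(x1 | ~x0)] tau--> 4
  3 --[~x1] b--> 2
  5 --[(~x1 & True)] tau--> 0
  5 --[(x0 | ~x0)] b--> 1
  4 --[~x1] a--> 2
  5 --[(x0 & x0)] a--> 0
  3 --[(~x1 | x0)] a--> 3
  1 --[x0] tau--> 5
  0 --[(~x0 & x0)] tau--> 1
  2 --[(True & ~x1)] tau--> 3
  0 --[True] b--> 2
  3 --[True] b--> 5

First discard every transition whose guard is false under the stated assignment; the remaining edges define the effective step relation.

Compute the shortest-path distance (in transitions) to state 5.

Breadth-first toward 5:
  depth 0: {0}
  depth 1: {2}
  depth 2: {3}
  depth 3: {4,5}
first hit 5 at d=3 via b·tau·b

Answer: 3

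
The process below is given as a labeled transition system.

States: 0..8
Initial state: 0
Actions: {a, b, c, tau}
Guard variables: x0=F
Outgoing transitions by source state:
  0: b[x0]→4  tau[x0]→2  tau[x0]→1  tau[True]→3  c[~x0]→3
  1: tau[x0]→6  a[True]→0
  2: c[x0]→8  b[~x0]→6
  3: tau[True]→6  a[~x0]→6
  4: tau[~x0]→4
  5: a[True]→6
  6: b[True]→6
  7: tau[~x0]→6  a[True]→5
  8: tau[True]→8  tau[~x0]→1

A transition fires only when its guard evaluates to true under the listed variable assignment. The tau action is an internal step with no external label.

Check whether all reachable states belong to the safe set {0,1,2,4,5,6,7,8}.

Answer: INVARIANT VIOLATED at state 3

Working:
Allowed set {0,1,2,4,5,6,7,8}
Reachable = {0,3,6}
  0: ✓
  3: ✗ unsafe
  6: ✓
reach 3 via tau — violates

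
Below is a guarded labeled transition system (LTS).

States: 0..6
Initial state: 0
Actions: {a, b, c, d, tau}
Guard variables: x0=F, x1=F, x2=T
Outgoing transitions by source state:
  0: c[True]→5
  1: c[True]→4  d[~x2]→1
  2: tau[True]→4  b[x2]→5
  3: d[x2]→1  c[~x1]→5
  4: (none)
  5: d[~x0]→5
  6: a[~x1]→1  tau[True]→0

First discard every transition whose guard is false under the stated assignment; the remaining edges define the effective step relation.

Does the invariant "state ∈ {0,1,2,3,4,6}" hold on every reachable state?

Answer: INVARIANT VIOLATED at state 5

Analysis:
Safe = {0,1,2,3,4,6}
Reachable = {0,5}
  0: ok
  5: ✗ unsafe
counterexample path to 5: c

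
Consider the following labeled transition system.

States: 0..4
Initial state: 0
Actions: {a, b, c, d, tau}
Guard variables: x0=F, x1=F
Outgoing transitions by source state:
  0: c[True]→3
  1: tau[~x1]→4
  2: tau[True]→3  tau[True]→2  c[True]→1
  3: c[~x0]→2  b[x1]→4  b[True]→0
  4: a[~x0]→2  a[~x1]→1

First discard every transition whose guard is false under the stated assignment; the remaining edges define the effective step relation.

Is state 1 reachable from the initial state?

Answer: REACHABLE

Analysis:
9 transition(s) survive guard evaluation.
L0 = {0}
L1 = {3}  now seen {0,3}
L2 = {2}  now seen {0,2,3}
L3 = {1}  now seen {0,1,2,3}
L4 = {4}  now seen {0,1,2,3,4}
Reachable = {0,1,2,3,4}
Path to 1: c·c·c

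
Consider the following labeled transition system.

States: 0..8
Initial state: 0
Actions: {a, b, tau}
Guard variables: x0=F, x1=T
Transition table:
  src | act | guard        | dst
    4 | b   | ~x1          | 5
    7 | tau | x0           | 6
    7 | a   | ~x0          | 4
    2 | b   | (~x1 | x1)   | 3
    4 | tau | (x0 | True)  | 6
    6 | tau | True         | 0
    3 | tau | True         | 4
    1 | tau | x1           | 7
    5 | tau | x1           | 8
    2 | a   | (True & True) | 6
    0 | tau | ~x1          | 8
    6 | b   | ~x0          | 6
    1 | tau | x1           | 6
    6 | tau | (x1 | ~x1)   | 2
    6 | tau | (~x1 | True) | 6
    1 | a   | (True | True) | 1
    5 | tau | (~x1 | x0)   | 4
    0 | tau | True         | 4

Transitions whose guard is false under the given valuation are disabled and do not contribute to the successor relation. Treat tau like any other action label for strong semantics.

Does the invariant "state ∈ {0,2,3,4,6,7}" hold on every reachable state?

Allowed set {0,2,3,4,6,7}
Reachable = {0,2,3,4,6}
  0: safe
  2: safe
  3: safe
  4: safe
  6: safe

Answer: INVARIANT HOLDS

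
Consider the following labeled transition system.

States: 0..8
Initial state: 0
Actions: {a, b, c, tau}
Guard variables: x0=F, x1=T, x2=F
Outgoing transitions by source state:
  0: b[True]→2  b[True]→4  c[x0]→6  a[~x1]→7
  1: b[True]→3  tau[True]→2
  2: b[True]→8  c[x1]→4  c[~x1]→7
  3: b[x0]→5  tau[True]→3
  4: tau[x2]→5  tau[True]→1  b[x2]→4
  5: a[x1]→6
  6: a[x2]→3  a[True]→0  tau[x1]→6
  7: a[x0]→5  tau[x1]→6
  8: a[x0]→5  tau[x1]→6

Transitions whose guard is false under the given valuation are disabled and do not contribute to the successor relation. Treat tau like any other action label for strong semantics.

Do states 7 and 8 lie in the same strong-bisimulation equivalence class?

Answer: BISIMILAR

Trace:
Bisimulation quotient by refinement:
  round 0: {{0,1,2,3,4,5,6,7,8}}
  round 1: {{0},{1},{2},{3,4,7,8},{5},{6}}
  round 2: {{0},{1},{2},{3},{4},{5},{6},{7,8}}
stable after 3 split(s): 8 block(s)
class of 7: {7,8}; class of 8: {7,8}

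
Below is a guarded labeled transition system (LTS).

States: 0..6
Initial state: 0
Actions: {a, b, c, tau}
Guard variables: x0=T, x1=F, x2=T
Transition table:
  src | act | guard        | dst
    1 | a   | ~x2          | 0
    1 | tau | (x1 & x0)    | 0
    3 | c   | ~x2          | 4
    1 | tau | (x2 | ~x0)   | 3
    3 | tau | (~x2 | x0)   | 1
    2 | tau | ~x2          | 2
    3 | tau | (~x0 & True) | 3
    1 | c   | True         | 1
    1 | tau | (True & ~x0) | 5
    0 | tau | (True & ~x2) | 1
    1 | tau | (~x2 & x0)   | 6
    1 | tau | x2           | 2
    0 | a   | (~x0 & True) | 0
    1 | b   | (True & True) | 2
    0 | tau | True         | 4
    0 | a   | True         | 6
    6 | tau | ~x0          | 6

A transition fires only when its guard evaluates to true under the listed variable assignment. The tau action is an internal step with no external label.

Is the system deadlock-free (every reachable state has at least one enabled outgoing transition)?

Reachable = {0,4,6}
  0: a→6  tau→4  [2 exit(s)]
  4: ∅  [no exit]
  6: ∅  [no exit]
trace reaching 4: tau

Answer: DEADLOCK at state 4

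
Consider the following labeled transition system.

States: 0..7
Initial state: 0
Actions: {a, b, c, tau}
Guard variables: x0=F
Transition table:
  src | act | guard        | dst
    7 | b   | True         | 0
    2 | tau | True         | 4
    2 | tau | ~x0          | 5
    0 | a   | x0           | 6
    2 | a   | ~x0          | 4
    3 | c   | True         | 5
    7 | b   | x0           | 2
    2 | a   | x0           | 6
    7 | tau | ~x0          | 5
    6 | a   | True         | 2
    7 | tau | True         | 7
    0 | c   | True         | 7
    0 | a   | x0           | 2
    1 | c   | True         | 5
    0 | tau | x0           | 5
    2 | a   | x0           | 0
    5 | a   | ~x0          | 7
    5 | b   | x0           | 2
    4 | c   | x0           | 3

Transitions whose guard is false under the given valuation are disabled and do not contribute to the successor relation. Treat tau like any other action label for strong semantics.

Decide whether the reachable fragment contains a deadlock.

R = {0,5,7}
  0: c→7  [deg 1]
  5: a→7  [deg 1]
  7: b→0  tau→5  tau→7  [deg 3]

Answer: DEADLOCK-FREE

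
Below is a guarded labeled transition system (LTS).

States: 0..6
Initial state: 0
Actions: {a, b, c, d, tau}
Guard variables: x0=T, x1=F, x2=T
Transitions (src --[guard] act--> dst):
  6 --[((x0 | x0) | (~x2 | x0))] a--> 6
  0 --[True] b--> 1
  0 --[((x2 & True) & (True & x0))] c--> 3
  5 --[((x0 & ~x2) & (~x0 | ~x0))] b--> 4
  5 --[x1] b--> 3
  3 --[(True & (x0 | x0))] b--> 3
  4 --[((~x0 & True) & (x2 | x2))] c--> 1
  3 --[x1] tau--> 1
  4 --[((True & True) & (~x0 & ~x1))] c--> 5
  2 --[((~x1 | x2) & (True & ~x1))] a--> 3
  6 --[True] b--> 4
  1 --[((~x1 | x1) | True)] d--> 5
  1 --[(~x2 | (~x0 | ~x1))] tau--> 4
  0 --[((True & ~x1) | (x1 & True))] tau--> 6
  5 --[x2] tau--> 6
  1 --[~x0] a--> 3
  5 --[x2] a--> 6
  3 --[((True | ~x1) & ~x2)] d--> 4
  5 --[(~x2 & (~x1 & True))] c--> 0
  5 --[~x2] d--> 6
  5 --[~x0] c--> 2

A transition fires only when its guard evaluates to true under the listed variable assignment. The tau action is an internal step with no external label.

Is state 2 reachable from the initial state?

Answer: UNREACHABLE

Trace:
Guard filter leaves 11 enabled edge(s).
depth 0: {0}
depth 1: {1,3,6}  cumulative {0,1,3,6}
depth 2: {4,5}  cumulative {0,1,3,4,5,6}
Reach set: {0,1,3,4,5,6}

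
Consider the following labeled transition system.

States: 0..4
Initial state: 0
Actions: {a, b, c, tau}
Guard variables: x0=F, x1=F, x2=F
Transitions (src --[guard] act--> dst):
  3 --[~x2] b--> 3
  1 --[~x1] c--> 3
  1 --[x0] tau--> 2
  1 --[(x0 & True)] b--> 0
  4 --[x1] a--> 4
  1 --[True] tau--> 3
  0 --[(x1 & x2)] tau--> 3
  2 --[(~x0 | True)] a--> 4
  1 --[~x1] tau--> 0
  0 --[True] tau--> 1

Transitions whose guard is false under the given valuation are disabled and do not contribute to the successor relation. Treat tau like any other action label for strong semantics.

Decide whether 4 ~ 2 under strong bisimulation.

Compute ~ classes (split until stable):
  π0 = {{0,1,2,3,4}}
  π1 = {{0},{1},{2},{3},{4}}
5 equivalence class(es) (converged in 2)
[4]={4}  [2]={2}

Answer: NOT BISIMILAR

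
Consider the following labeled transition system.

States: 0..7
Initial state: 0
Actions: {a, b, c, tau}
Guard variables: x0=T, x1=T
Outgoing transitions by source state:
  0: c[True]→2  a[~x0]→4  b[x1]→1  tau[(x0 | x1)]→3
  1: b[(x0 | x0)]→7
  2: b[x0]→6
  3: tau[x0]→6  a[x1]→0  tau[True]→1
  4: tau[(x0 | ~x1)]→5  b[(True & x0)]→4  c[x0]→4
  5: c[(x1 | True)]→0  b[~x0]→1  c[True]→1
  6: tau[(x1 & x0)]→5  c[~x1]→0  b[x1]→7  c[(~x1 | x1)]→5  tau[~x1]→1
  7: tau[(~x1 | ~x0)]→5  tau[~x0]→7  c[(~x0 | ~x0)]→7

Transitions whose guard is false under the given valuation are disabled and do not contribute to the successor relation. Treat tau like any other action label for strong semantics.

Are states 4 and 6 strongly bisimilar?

Refine partition for ~:
  round 0: {{0,1,2,3,4,5,6,7}}
  round 1: {{0,4,6},{1,2},{3},{5},{7}}
  round 2: {{0},{1},{2},{3},{4},{5},{6},{7}}
8 equivalence class(es) (converged in 3)
[4]={4}  [6]={6}

Answer: NOT BISIMILAR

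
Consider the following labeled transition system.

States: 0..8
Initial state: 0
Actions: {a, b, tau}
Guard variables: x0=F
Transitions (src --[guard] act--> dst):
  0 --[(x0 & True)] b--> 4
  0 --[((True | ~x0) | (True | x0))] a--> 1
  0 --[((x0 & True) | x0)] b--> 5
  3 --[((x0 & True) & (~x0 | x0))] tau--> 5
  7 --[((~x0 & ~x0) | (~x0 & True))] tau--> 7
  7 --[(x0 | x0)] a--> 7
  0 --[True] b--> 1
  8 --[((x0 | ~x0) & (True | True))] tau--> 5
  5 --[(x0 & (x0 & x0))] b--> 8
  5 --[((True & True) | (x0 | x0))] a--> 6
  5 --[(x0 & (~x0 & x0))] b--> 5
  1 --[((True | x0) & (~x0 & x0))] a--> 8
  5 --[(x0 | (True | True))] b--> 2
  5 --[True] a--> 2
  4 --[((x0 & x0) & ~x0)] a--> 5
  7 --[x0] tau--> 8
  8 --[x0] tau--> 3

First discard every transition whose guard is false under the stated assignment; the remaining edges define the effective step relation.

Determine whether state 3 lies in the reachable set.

Guard filter leaves 7 enabled edge(s).
L0 = {0}
L1 = {1}  cumulative {0,1}
Reachable = {0,1}

Answer: UNREACHABLE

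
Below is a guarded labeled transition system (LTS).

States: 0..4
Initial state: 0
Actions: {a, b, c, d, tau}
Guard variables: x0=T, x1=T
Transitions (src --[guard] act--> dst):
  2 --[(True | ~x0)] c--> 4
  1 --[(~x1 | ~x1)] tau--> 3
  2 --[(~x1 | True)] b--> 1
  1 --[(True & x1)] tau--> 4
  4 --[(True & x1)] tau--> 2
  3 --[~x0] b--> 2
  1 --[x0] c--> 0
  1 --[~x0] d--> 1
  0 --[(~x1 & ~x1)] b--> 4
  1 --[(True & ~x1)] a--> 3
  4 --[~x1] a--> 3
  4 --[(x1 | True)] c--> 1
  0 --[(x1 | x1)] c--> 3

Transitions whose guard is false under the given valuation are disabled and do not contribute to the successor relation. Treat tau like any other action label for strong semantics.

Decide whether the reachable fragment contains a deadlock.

Answer: DEADLOCK at state 3

Trace:
Reachable = {0,3}
  0: c→3  [1 exit(s)]
  3: ∅  [STUCK]
witness 3: c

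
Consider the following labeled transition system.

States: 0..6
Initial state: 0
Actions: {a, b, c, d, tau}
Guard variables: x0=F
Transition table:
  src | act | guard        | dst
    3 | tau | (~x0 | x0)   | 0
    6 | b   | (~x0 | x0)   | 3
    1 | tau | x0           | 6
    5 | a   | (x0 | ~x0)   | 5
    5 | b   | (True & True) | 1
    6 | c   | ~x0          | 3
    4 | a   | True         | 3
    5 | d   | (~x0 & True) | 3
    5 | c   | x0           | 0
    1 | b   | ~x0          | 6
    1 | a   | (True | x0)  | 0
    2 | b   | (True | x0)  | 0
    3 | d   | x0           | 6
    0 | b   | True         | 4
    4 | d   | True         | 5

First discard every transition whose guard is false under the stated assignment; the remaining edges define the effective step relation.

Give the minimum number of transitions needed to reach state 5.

Answer: 2

Trace:
Layered search for 5:
  L0 = {0}
  L1 = {4}
  L2 = {3,5}
first hit 5 at d=2 via b·d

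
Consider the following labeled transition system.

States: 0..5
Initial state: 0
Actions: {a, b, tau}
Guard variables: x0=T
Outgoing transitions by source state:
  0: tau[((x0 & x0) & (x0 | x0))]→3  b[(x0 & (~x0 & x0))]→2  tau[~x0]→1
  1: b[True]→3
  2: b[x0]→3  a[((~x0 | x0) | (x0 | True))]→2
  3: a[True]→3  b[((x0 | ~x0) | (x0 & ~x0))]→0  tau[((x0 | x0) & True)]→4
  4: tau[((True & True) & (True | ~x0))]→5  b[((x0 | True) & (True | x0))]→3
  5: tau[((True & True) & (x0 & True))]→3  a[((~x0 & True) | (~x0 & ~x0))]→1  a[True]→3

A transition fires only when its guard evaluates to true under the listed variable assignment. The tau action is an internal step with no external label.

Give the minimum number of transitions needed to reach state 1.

BFS to 1:
  L0 = {0}
  L1 = {3}
  L2 = {4}
  L3 = {5}
1 never appears.

Answer: UNREACHABLE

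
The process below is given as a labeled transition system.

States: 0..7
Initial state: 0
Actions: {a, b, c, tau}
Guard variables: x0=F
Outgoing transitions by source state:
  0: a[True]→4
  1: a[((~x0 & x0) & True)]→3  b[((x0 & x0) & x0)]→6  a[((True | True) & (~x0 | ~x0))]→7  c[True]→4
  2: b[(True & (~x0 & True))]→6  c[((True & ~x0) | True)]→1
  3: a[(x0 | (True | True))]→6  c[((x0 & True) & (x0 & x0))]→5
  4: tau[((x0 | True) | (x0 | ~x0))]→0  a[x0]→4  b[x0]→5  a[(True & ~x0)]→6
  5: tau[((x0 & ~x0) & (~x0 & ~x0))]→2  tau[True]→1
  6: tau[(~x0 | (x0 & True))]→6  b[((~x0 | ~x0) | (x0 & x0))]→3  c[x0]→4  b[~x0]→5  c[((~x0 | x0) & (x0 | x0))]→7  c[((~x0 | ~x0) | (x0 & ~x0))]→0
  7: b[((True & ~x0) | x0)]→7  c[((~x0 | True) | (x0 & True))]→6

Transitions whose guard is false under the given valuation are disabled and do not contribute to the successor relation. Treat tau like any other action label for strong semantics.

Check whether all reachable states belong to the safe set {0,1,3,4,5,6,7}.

Answer: INVARIANT HOLDS

Trace:
Allowed set {0,1,3,4,5,6,7}
Reachable = {0,1,3,4,5,6,7}
  0: ✓
  1: ✓
  3: ✓
  4: ✓
  5: ✓
  6: ✓
  7: ✓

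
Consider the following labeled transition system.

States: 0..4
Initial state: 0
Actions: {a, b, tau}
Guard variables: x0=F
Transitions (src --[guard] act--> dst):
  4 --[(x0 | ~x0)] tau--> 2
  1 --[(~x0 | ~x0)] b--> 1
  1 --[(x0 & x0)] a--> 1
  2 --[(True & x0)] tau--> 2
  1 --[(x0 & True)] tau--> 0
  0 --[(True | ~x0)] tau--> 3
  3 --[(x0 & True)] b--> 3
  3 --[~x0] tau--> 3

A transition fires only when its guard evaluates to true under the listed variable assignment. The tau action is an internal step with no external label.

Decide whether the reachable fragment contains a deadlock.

Answer: DEADLOCK-FREE

Trace:
Reachable = {0,3}
  0: tau→3  [deg 1]
  3: tau→3  [deg 1]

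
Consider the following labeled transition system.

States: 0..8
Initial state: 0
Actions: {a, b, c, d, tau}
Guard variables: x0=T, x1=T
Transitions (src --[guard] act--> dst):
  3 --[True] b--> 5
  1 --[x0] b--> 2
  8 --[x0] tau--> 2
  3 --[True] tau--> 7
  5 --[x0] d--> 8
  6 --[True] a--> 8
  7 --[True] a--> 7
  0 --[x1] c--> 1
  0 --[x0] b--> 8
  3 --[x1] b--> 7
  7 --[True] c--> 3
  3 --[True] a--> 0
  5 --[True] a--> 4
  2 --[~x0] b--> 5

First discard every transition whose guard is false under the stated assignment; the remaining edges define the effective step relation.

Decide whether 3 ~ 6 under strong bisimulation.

Answer: NOT BISIMILAR

Working:
Refine partition for ~:
  P[0] = {{0,1,2,3,4,5,6,7,8}}
  P[1] = {{0},{1},{2,4},{3},{5},{6},{7},{8}}
stable after 2 split(s): 8 block(s)
3∈{3}, 6∈{6}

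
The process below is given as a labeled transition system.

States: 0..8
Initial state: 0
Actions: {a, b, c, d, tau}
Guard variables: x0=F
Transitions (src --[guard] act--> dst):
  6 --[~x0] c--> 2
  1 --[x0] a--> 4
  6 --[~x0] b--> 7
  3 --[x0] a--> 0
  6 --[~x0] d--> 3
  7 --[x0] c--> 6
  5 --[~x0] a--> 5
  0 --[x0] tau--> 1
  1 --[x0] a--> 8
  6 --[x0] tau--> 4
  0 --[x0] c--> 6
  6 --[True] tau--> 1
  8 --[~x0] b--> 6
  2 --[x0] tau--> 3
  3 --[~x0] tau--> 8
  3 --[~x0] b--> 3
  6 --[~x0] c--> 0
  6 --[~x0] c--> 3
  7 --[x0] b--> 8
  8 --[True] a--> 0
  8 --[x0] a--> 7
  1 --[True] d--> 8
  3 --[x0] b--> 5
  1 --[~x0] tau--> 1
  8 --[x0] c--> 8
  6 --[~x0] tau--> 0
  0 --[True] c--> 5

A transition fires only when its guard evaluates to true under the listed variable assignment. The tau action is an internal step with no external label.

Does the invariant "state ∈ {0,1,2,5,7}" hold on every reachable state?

Safe = {0,1,2,5,7}
R = {0,5}
  0: ok
  5: ok

Answer: INVARIANT HOLDS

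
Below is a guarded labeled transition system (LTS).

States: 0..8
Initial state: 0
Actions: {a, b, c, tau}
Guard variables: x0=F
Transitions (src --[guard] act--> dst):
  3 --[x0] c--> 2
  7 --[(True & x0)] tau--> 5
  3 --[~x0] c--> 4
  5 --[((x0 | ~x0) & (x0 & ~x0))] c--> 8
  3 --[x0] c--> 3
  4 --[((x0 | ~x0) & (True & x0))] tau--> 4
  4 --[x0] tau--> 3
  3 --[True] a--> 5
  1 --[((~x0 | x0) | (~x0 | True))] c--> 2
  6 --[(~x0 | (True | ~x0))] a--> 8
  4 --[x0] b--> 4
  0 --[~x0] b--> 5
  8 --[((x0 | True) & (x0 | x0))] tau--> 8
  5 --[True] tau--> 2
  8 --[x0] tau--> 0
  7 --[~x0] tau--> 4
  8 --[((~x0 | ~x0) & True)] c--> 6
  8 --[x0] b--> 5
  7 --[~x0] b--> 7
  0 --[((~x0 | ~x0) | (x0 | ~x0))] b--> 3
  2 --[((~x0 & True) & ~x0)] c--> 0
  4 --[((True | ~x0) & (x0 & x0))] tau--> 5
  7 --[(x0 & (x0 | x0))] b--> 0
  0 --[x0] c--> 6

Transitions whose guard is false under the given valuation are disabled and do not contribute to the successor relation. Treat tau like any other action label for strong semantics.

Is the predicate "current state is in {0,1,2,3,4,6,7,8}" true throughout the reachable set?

Answer: INVARIANT VIOLATED at state 5

Trace:
Safe = {0,1,2,3,4,6,7,8}
Reachable = {0,2,3,4,5}
  0: safe
  2: safe
  3: safe
  4: safe
  5: outside
counterexample path to 5: b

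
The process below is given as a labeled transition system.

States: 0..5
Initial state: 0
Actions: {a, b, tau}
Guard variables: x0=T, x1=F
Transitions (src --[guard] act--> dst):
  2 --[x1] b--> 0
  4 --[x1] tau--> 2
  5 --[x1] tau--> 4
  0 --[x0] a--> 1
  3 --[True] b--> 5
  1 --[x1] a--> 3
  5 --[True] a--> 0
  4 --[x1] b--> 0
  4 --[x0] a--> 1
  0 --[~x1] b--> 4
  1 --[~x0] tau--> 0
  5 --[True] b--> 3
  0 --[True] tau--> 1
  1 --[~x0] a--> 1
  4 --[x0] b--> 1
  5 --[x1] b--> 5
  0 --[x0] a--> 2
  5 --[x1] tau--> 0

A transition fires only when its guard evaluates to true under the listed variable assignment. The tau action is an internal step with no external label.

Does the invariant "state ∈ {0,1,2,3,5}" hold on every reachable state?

Answer: INVARIANT VIOLATED at state 4

Analysis:
Allowed set {0,1,2,3,5}
Reach set: {0,1,2,4}
  0: ✓
  1: ✓
  2: ✓
  4: VIOLATES
counterexample path to 4: b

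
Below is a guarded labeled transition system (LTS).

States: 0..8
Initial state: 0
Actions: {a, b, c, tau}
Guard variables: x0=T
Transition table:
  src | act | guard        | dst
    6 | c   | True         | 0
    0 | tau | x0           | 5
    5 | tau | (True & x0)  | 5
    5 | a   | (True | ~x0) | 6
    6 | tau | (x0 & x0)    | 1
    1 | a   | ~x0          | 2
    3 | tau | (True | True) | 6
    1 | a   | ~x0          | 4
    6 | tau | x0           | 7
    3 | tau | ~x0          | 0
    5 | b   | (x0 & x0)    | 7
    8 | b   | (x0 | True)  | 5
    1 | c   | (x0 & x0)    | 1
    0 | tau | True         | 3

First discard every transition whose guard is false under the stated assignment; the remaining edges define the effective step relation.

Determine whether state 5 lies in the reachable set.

11 transition(s) survive guard evaluation.
L0 = {0}
L1 = {3,5}  total {0,3,5}
L2 = {6,7}  total {0,3,5,6,7}
L3 = {1}  total {0,1,3,5,6,7}
Reachable = {0,1,3,5,6,7}
witness 5: tau

Answer: REACHABLE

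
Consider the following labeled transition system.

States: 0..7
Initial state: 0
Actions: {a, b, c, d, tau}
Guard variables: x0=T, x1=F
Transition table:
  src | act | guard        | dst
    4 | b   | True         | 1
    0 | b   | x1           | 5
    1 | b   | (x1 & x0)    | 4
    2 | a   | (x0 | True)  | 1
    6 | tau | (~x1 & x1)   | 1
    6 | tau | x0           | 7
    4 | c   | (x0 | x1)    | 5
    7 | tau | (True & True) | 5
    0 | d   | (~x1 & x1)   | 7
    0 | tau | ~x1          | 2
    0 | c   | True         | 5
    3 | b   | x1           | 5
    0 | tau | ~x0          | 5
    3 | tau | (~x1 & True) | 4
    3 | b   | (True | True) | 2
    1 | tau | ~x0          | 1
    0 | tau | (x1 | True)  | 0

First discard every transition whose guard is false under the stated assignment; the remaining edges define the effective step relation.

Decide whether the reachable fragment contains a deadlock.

R = {0,1,2,5}
  0: c→5  tau→0  tau→2  [deg 3]
  1: ∅  [no exit]
  2: a→1  [deg 1]
  5: ∅  [no exit]
trace reaching 1: tau·a

Answer: DEADLOCK at state 1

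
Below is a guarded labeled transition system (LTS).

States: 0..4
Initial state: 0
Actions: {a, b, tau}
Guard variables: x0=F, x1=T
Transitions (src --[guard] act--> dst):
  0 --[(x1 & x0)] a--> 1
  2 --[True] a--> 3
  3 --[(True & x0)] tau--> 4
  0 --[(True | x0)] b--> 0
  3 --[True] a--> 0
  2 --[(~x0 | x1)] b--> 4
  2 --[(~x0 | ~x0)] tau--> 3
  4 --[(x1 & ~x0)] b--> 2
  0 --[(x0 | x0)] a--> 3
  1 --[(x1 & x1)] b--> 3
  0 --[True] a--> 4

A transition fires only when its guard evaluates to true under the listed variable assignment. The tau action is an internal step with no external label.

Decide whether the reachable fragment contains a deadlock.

Reachable = {0,2,3,4}
  0: a→4  b→0  [2 exit(s)]
  2: a→3  b→4  tau→3  [3 exit(s)]
  3: a→0  [1 exit(s)]
  4: b→2  [1 exit(s)]

Answer: DEADLOCK-FREE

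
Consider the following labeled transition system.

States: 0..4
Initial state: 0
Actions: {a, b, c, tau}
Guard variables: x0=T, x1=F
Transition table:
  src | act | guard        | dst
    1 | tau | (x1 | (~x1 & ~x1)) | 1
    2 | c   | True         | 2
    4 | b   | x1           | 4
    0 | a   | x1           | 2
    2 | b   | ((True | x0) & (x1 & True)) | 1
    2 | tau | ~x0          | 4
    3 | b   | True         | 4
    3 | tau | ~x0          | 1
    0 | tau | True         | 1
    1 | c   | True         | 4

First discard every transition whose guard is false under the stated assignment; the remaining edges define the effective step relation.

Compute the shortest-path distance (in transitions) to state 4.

Answer: 2

Working:
Layered search for 4:
  L0 = {0}
  L1 = {1}
  L2 = {4}
4 enters at depth 2; path tau·c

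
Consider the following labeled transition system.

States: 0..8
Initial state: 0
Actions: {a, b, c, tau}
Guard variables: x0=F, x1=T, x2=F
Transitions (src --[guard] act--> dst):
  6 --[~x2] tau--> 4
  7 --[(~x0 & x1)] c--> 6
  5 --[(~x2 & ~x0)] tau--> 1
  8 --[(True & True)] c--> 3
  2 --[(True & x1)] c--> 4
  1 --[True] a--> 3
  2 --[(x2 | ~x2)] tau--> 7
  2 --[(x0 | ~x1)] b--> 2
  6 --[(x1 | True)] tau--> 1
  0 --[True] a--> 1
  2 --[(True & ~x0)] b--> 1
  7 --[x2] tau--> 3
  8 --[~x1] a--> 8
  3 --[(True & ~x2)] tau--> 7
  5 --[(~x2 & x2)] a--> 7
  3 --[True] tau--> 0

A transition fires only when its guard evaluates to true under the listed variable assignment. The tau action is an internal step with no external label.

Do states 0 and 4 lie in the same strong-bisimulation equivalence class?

Compute ~ classes (split until stable):
  round 0: {{0,1,2,3,4,5,6,7,8}}
  round 1: {{0,1},{2},{3,5,6},{4},{7,8}}
  round 2: {{0},{1},{2},{3},{4},{5},{6},{7,8}}
  round 3: {{0},{1},{2},{3},{4},{5},{6},{7},{8}}
stable after 4 split(s): 9 block(s)
0∈{0}, 4∈{4}

Answer: NOT BISIMILAR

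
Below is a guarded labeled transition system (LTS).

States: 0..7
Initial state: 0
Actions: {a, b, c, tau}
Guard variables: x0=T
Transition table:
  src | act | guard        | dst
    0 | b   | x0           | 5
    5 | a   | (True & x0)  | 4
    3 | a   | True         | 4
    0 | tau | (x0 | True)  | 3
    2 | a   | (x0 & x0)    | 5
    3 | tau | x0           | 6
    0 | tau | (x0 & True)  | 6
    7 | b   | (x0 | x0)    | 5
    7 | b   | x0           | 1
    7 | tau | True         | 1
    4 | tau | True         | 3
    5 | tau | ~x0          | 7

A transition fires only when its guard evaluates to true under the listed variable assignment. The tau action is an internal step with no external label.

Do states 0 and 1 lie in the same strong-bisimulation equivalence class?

Answer: NOT BISIMILAR

Working:
Refine partition for ~:
  π0 = {{0,1,2,3,4,5,6,7}}
  π1 = {{0,7},{1,6},{2,5},{3},{4}}
  π2 = {{0},{1,6},{2},{3},{4},{5},{7}}
7 equivalence class(es) (converged in 3)
[0]={0}  [1]={1,6}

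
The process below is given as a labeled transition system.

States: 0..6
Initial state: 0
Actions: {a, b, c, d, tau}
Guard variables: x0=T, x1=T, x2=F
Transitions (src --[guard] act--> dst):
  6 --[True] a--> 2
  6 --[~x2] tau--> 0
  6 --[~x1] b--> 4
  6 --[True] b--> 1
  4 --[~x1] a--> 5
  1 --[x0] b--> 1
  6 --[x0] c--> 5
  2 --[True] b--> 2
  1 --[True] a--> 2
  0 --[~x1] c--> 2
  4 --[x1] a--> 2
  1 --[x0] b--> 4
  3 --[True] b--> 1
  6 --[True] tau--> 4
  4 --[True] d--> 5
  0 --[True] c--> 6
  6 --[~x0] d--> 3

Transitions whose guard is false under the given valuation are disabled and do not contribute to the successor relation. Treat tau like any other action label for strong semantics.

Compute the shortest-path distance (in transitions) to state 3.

Layered search for 3:
  L0 = {0}
  L1 = {6}
  L2 = {1,2,4,5}
3 never appears.

Answer: UNREACHABLE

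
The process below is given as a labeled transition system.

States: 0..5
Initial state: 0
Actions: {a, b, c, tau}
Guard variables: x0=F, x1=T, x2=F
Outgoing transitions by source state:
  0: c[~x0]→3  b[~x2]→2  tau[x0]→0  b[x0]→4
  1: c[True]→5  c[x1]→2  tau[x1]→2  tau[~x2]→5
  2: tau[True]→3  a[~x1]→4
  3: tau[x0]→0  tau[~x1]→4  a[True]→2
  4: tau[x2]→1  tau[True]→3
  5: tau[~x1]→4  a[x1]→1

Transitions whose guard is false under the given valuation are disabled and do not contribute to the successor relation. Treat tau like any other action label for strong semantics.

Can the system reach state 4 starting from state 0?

Answer: UNREACHABLE

Working:
Guard filter leaves 10 enabled edge(s).
Layer 0: {0}
Layer 1: {2,3}  total {0,2,3}
Reachable = {0,2,3}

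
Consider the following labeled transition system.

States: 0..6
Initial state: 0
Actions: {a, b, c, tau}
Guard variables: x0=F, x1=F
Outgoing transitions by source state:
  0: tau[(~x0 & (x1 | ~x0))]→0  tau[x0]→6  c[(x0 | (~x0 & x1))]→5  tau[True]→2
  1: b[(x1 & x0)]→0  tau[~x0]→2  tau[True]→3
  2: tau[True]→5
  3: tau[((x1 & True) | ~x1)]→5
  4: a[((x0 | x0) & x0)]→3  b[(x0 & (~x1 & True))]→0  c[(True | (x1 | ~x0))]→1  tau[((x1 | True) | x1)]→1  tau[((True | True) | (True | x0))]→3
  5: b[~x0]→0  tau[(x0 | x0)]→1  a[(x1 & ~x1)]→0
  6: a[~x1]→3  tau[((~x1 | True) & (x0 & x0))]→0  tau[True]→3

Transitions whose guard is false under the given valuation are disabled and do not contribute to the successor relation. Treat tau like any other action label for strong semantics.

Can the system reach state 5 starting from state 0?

Guard filter leaves 12 enabled edge(s).
L0 = {0}
L1 = {2}  cumulative {0,2}
L2 = {5}  cumulative {0,2,5}
Reachable = {0,2,5}
trace reaching 5: tau·tau

Answer: REACHABLE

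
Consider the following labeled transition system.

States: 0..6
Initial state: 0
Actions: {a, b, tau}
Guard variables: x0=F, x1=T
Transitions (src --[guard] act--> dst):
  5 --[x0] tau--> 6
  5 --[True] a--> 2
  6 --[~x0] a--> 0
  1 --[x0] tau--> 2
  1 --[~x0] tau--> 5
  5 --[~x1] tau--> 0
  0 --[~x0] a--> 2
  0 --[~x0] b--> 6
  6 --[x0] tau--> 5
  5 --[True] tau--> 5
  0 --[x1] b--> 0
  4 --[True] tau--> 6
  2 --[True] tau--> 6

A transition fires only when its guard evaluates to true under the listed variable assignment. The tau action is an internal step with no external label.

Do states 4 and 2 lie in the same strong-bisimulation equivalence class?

Refine partition for ~:
  π0 = {{0,1,2,3,4,5,6}}
  π1 = {{0},{1,2,4},{3},{5},{6}}
  π2 = {{0},{1},{2,4},{3},{5},{6}}
6 equivalence class(es) (converged in 3)
class of 4: {2,4}; class of 2: {2,4}

Answer: BISIMILAR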